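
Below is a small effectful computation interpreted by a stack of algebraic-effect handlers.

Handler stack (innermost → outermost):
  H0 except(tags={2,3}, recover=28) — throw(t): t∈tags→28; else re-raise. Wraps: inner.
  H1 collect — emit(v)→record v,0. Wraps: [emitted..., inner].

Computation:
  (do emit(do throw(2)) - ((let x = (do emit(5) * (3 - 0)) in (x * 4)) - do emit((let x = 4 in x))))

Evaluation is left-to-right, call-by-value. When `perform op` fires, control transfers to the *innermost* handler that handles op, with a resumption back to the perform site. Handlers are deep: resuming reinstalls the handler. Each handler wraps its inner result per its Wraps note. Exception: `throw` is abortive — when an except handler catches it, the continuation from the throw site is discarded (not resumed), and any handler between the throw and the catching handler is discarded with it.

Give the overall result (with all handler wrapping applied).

Evaluation trace:
throw(2) @ H0 caught ⇒ 28
H1 returns [28]
= [28]

Answer: [28]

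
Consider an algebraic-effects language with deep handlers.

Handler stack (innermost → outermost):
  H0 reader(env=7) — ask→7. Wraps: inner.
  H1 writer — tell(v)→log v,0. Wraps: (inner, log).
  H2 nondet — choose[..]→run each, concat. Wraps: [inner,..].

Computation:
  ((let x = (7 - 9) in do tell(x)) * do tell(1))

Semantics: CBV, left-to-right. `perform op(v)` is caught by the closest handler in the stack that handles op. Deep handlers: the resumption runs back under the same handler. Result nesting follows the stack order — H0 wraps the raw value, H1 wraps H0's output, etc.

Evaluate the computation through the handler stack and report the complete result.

Answer: [(0, (-2, 1))]

Working:
tell(-2) @ H1 ⇒ log+=-2
tell(1) @ H1 ⇒ log+=1
H0 returns 0
H1 returns (0, (-2, 1))
H2 returns [(0, (-2, 1))]
= [(0, (-2, 1))]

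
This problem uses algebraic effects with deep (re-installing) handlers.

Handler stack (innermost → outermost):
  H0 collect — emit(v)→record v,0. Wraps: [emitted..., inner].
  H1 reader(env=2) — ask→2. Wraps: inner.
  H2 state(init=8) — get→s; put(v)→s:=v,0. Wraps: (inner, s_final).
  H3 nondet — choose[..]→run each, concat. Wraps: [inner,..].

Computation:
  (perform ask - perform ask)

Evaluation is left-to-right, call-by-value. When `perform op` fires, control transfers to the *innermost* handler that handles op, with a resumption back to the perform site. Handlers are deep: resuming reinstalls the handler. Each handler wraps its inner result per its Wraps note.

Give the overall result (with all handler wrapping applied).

Answer: [([0], 8)]

Evaluation trace:
ask @ H1 ⇒ 2
ask @ H1 ⇒ 2
H0 returns [0]
H1 returns [0]
H2 returns ([0], 8)
H3 returns [([0], 8)]
= [([0], 8)]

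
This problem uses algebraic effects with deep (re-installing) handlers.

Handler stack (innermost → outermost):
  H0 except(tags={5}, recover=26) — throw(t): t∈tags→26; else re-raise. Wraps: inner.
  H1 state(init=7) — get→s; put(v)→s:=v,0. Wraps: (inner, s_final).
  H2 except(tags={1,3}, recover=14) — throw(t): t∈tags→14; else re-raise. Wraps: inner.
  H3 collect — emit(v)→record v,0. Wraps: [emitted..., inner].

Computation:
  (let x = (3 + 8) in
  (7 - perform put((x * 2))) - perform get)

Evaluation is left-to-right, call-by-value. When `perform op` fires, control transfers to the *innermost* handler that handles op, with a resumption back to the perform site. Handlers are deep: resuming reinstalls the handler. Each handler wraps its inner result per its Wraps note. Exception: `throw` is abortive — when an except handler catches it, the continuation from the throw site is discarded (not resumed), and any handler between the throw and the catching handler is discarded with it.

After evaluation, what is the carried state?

Working:
put(22) @ H1 ⇒ s:=22
get @ H1 ⇒ 22
H0 returns -15
H1 returns (-15, 22)
H2 returns (-15, 22)
H3 returns [(-15, 22)]
= [(-15, 22)]

Answer: 22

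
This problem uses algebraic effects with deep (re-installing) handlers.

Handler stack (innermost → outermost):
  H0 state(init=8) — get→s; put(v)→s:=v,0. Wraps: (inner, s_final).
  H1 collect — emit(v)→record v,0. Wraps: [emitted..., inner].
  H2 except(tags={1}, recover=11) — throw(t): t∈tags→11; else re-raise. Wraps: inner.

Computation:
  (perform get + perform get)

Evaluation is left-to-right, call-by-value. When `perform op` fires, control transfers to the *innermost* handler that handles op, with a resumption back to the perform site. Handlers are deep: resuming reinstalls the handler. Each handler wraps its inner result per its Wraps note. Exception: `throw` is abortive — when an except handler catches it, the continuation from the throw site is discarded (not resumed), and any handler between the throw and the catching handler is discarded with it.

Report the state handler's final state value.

Answer: 8

Evaluation trace:
get @ H0 ⇒ 8
get @ H0 ⇒ 8
H0 returns (16, 8)
H1 returns [(16, 8)]
H2 returns [(16, 8)]
= [(16, 8)]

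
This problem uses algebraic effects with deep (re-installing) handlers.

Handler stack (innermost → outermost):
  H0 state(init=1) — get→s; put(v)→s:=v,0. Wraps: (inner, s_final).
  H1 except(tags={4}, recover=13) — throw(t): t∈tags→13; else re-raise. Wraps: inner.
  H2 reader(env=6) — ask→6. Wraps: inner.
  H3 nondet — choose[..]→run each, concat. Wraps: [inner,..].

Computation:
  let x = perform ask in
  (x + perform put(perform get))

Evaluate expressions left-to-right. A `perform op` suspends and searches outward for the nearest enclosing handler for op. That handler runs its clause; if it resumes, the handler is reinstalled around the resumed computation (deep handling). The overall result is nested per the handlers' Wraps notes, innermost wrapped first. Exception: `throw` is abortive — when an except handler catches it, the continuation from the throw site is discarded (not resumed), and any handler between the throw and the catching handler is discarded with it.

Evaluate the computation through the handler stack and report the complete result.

Answer: [(6, 1)]

Step-by-step:
ask @ H2 ⇒ 6
get @ H0 ⇒ 1
put(1) @ H0 ⇒ s:=1
H0 returns (6, 1)
H1 returns (6, 1)
H2 returns (6, 1)
H3 returns [(6, 1)]
= [(6, 1)]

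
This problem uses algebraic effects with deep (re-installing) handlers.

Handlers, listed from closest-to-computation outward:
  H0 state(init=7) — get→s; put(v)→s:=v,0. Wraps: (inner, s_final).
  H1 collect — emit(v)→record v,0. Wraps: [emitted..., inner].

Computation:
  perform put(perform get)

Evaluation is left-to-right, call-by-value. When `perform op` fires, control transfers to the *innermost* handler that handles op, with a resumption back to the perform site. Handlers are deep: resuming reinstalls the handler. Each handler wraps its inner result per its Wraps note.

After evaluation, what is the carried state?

Answer: 7

Working:
get @ H0 ⇒ 7
put(7) @ H0 ⇒ s:=7
H0 returns (0, 7)
H1 returns [(0, 7)]
= [(0, 7)]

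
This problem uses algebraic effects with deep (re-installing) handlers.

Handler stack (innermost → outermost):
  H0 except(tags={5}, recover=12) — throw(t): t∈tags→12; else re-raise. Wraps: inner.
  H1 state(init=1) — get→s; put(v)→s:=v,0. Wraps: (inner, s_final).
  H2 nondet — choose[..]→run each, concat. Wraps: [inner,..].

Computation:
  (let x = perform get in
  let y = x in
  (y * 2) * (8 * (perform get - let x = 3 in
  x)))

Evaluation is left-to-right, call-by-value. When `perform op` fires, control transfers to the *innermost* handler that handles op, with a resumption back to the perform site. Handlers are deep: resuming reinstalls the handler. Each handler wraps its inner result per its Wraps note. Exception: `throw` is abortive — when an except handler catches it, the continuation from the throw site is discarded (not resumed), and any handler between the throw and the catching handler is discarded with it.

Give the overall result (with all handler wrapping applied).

Answer: [(-32, 1)]

Working:
get @ H1 ⇒ 1
get @ H1 ⇒ 1
H0 returns -32
H1 returns (-32, 1)
H2 returns [(-32, 1)]
= [(-32, 1)]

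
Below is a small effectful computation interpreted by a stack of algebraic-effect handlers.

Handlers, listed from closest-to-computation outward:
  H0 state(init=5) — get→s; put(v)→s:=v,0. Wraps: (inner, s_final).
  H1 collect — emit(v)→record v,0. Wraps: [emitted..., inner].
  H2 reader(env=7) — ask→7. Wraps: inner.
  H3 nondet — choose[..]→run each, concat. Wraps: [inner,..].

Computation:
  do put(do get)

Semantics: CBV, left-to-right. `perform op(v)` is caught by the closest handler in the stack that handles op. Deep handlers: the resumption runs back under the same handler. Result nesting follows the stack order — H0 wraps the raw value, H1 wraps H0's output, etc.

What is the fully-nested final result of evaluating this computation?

Working:
get @ H0 ⇒ 5
put(5) @ H0 ⇒ s:=5
H0 returns (0, 5)
H1 returns [(0, 5)]
H2 returns [(0, 5)]
H3 returns [[(0, 5)]]
= [[(0, 5)]]

Answer: [[(0, 5)]]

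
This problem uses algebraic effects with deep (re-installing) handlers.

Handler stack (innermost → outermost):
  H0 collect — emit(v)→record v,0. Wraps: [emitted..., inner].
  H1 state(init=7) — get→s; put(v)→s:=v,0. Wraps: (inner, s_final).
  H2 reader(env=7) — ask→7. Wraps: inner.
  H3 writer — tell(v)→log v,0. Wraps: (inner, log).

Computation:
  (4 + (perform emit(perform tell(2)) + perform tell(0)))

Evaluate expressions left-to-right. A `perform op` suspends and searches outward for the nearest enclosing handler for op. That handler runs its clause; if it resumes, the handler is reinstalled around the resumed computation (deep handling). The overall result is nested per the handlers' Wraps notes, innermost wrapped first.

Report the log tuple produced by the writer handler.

Answer: (2, 0)

Step-by-step:
tell(2) @ H3 ⇒ log+=2
emit(0) @ H0 ⇒ out+=0
tell(0) @ H3 ⇒ log+=0
H0 returns [0, 4]
H1 returns ([0, 4], 7)
H2 returns ([0, 4], 7)
H3 returns (([0, 4], 7), (2, 0))
= (([0, 4], 7), (2, 0))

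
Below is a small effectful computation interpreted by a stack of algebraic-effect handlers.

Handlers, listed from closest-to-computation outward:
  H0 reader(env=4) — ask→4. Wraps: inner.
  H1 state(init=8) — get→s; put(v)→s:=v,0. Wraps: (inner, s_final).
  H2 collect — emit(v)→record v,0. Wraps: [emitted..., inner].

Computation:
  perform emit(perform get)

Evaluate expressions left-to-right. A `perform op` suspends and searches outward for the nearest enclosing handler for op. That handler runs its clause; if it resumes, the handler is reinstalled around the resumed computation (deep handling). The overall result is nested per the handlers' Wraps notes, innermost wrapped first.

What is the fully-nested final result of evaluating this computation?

Answer: [8, (0, 8)]

Step-by-step:
get @ H1 ⇒ 8
emit(8) @ H2 ⇒ out+=8
H0 returns 0
H1 returns (0, 8)
H2 returns [8, (0, 8)]
= [8, (0, 8)]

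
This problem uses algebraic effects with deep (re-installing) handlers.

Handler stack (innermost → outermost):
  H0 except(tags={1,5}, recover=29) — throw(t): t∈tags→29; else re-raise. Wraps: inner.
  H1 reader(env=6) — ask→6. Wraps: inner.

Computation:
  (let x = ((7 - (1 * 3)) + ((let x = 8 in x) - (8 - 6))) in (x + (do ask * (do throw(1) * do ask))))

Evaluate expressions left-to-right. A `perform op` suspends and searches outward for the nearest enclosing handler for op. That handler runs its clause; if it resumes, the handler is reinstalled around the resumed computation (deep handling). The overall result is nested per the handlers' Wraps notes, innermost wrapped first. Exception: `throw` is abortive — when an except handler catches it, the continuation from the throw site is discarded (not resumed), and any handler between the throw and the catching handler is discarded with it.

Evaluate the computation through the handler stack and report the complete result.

Answer: 29

Step-by-step:
ask @ H1 ⇒ 6
throw(1) @ H0 caught ⇒ 29
H1 returns 29
= 29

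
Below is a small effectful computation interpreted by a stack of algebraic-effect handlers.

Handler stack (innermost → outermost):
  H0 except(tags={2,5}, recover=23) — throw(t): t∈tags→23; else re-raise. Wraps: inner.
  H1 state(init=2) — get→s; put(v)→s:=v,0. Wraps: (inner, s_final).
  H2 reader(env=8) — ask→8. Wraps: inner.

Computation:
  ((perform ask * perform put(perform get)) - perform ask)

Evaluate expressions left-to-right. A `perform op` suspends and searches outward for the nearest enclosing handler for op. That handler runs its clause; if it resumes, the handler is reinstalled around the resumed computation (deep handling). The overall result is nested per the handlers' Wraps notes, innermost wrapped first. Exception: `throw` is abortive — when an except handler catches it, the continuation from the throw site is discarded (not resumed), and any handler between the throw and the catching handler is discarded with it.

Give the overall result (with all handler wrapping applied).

Step-by-step:
ask @ H2 ⇒ 8
get @ H1 ⇒ 2
put(2) @ H1 ⇒ s:=2
ask @ H2 ⇒ 8
H0 returns -8
H1 returns (-8, 2)
H2 returns (-8, 2)
= (-8, 2)

Answer: (-8, 2)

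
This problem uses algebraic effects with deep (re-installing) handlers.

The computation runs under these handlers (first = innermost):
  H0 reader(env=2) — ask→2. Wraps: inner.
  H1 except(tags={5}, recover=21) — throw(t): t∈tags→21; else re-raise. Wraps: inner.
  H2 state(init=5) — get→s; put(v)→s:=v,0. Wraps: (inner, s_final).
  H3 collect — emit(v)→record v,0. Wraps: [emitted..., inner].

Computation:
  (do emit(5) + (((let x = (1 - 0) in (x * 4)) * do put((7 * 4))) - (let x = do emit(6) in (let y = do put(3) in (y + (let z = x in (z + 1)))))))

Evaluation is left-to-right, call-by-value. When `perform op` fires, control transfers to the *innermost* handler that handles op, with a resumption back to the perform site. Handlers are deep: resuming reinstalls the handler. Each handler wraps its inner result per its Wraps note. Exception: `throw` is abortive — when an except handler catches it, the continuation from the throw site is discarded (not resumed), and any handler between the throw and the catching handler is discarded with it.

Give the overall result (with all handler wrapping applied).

Answer: [5, 6, (-1, 3)]

Working:
emit(5) @ H3 ⇒ out+=5
put(28) @ H2 ⇒ s:=28
emit(6) @ H3 ⇒ out+=6
put(3) @ H2 ⇒ s:=3
H0 returns -1
H1 returns -1
H2 returns (-1, 3)
H3 returns [5, 6, (-1, 3)]
= [5, 6, (-1, 3)]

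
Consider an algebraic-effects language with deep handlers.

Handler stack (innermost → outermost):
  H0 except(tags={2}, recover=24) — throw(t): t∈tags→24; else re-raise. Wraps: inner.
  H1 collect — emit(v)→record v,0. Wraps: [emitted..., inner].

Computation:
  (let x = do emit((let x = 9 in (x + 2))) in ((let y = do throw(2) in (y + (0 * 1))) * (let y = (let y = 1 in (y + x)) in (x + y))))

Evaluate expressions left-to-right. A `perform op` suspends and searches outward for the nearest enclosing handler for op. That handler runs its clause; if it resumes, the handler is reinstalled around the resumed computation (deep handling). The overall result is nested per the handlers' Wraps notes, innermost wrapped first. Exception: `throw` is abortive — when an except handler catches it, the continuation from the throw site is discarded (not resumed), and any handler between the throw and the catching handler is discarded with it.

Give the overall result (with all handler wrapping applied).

Working:
emit(11) @ H1 ⇒ out+=11
throw(2) @ H0 caught ⇒ 24
H1 returns [11, 24]
= [11, 24]

Answer: [11, 24]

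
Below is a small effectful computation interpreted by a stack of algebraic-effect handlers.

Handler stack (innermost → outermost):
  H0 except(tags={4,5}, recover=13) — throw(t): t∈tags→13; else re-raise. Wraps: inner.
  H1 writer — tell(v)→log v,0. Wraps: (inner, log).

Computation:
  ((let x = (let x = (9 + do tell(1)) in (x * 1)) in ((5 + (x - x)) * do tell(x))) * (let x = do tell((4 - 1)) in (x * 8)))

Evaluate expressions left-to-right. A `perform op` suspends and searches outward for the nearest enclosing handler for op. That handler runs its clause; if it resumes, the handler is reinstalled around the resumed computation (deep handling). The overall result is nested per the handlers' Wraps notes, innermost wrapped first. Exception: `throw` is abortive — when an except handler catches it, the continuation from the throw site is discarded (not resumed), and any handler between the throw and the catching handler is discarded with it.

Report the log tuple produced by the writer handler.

Answer: (1, 9, 3)

Step-by-step:
tell(1) @ H1 ⇒ log+=1
tell(9) @ H1 ⇒ log+=9
tell(3) @ H1 ⇒ log+=3
H0 returns 0
H1 returns (0, (1, 9, 3))
= (0, (1, 9, 3))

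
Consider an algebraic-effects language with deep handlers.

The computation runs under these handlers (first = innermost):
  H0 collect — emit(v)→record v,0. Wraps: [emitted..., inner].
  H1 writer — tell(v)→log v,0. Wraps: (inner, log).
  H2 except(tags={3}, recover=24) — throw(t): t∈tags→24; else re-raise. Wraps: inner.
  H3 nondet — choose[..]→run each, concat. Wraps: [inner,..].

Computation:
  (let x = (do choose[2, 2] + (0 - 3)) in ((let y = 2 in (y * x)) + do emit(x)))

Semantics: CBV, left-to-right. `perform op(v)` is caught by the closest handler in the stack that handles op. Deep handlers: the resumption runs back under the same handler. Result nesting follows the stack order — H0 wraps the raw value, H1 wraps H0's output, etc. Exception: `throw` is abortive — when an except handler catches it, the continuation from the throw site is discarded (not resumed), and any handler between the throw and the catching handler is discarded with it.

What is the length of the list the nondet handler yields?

Evaluation trace:
choose[2, 2] @ H3
  branch[0] choose=2:
    emit(-1) @ H0 ⇒ out+=-1
    H0 returns [-1, -2]
    H1 returns ([-1, -2], ())
    H2 returns ([-1, -2], ())
    H3 returns [([-1, -2], ())]
  branch[1] choose=2:
    emit(-1) @ H0 ⇒ out+=-1
    H0 returns [-1, -2]
    H1 returns ([-1, -2], ())
    H2 returns ([-1, -2], ())
    H3 returns [([-1, -2], ())]
= [([-1, -2], ()), ([-1, -2], ())]

Answer: 2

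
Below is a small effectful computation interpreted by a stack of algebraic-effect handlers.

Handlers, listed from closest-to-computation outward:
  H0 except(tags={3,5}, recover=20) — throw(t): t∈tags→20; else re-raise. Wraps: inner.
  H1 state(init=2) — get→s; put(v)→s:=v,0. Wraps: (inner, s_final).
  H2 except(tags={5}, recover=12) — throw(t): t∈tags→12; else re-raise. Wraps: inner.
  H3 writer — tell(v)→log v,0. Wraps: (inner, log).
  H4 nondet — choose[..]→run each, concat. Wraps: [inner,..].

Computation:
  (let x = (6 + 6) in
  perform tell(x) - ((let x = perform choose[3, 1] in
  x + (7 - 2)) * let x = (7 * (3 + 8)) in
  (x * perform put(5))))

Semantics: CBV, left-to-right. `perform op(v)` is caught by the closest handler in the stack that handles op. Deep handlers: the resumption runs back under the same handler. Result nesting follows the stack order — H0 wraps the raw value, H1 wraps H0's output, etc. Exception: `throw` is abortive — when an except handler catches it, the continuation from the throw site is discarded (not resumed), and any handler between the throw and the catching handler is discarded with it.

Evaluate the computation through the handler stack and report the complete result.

Step-by-step:
tell(12) @ H3 ⇒ log+=12
choose[3, 1] @ H4
  branch[0] choose=3:
    put(5) @ H1 ⇒ s:=5
    H0 returns 0
    H1 returns (0, 5)
    H2 returns (0, 5)
    H3 returns ((0, 5), (12))
    H4 returns [((0, 5), (12))]
  branch[1] choose=1:
    put(5) @ H1 ⇒ s:=5
    H0 returns 0
    H1 returns (0, 5)
    H2 returns (0, 5)
    H3 returns ((0, 5), (12))
    H4 returns [((0, 5), (12))]
= [((0, 5), (12)), ((0, 5), (12))]

Answer: [((0, 5), (12)), ((0, 5), (12))]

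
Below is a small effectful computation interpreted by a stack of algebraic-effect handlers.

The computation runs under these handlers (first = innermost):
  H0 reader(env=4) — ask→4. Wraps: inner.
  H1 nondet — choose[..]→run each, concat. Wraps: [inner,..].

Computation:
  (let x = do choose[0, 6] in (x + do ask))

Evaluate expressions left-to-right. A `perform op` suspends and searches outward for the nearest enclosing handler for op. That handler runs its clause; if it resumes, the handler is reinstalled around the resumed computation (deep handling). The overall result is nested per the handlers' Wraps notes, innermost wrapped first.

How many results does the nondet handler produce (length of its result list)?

Working:
choose[0, 6] @ H1
  branch[0] choose=0:
    ask @ H0 ⇒ 4
    H0 returns 4
    H1 returns [4]
  branch[1] choose=6:
    ask @ H0 ⇒ 4
    H0 returns 10
    H1 returns [10]
= [4, 10]

Answer: 2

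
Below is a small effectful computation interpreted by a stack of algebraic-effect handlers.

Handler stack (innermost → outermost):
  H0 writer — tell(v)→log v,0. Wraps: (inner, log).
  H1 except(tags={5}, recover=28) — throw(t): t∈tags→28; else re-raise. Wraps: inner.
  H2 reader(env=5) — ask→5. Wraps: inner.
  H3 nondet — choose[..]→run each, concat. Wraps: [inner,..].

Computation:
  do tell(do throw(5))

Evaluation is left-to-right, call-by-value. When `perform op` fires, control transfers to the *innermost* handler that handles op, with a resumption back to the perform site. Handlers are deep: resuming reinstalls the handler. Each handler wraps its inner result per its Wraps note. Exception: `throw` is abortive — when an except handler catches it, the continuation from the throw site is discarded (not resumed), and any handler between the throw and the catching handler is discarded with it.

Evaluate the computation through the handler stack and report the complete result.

Step-by-step:
throw(5) @ H1 caught ⇒ 28
H2 returns 28
H3 returns [28]
= [28]

Answer: [28]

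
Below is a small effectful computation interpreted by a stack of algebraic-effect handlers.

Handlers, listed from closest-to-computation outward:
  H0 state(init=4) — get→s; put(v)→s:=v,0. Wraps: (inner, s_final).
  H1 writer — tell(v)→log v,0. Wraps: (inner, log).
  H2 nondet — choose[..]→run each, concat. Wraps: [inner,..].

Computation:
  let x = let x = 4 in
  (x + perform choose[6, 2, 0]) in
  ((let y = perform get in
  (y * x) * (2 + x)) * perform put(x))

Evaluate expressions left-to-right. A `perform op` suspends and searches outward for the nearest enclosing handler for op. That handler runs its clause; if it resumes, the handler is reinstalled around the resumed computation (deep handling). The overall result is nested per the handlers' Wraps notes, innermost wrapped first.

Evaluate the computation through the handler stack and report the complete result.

Answer: [((0, 10), ()), ((0, 6), ()), ((0, 4), ())]

Evaluation trace:
choose[6, 2, 0] @ H2
  branch[0] choose=6:
    get @ H0 ⇒ 4
    put(10) @ H0 ⇒ s:=10
    H0 returns (0, 10)
    H1 returns ((0, 10), ())
    H2 returns [((0, 10), ())]
  branch[1] choose=2:
    get @ H0 ⇒ 4
    put(6) @ H0 ⇒ s:=6
    H0 returns (0, 6)
    H1 returns ((0, 6), ())
    H2 returns [((0, 6), ())]
  branch[2] choose=0:
    get @ H0 ⇒ 4
    put(4) @ H0 ⇒ s:=4
    H0 returns (0, 4)
    H1 returns ((0, 4), ())
    H2 returns [((0, 4), ())]
= [((0, 10), ()), ((0, 6), ()), ((0, 4), ())]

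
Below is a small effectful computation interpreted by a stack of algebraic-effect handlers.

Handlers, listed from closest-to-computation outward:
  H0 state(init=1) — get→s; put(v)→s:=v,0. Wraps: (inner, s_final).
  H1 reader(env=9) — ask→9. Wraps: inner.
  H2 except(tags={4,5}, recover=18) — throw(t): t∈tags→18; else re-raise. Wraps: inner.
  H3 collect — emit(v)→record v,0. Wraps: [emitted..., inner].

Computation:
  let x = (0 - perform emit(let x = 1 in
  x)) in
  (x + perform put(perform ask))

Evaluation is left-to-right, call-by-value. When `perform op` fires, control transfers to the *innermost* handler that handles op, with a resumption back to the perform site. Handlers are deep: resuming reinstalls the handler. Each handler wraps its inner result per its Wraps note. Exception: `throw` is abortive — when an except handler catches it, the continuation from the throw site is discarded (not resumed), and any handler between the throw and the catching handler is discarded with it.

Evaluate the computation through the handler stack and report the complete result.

Step-by-step:
emit(1) @ H3 ⇒ out+=1
ask @ H1 ⇒ 9
put(9) @ H0 ⇒ s:=9
H0 returns (0, 9)
H1 returns (0, 9)
H2 returns (0, 9)
H3 returns [1, (0, 9)]
= [1, (0, 9)]

Answer: [1, (0, 9)]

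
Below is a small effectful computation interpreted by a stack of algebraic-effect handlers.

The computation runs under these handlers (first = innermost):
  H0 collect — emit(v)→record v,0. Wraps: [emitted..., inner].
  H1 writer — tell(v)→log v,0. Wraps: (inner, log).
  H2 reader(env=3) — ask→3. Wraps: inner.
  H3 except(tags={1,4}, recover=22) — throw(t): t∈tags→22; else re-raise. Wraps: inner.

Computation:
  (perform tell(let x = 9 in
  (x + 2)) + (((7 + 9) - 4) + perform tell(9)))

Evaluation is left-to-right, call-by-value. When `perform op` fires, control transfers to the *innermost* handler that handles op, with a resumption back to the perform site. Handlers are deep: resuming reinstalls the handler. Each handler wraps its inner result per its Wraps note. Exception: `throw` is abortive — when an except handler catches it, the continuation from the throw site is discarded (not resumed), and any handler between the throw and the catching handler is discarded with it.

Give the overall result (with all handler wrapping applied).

Working:
tell(11) @ H1 ⇒ log+=11
tell(9) @ H1 ⇒ log+=9
H0 returns [12]
H1 returns ([12], (11, 9))
H2 returns ([12], (11, 9))
H3 returns ([12], (11, 9))
= ([12], (11, 9))

Answer: ([12], (11, 9))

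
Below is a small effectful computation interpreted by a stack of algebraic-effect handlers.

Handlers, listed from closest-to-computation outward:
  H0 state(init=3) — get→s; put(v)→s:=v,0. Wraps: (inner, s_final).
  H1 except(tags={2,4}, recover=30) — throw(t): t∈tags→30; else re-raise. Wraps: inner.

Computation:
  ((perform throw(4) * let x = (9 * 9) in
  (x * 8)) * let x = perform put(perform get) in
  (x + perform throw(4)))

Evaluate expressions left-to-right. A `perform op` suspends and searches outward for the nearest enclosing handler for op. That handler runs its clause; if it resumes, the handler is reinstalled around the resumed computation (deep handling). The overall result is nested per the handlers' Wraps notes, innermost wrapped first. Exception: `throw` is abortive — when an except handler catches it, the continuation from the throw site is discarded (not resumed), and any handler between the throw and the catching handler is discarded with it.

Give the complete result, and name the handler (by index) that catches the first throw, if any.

Working:
throw(4) @ H1 caught ⇒ 30
= 30

Answer: 30 ; first throw caught by: H1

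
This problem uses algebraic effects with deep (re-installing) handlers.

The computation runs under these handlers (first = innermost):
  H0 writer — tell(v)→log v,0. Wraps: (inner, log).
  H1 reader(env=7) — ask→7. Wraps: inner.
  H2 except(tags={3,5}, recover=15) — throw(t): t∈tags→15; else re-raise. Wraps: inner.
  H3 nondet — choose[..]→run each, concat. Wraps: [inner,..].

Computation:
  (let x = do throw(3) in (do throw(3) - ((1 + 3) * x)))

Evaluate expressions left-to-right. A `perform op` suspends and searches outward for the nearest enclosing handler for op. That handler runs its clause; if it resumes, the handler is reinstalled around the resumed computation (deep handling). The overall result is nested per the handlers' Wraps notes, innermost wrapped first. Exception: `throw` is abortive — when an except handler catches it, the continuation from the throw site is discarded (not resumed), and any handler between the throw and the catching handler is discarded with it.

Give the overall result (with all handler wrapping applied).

Answer: [15]

Step-by-step:
throw(3) @ H2 caught ⇒ 15
H3 returns [15]
= [15]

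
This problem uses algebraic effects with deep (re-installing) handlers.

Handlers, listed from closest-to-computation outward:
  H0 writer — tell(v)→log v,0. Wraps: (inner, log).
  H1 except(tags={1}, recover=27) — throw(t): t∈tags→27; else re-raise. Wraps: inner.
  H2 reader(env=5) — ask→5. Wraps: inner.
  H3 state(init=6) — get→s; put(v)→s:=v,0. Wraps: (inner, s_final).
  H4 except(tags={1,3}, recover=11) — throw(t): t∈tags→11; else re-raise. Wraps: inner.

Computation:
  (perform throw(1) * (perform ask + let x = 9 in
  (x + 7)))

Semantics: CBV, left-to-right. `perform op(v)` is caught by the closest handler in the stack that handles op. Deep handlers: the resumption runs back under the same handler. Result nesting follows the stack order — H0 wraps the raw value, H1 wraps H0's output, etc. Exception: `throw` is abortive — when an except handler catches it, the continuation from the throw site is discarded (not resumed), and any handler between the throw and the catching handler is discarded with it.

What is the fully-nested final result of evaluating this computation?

Working:
throw(1) @ H1 caught ⇒ 27
H2 returns 27
H3 returns (27, 6)
H4 returns (27, 6)
= (27, 6)

Answer: (27, 6)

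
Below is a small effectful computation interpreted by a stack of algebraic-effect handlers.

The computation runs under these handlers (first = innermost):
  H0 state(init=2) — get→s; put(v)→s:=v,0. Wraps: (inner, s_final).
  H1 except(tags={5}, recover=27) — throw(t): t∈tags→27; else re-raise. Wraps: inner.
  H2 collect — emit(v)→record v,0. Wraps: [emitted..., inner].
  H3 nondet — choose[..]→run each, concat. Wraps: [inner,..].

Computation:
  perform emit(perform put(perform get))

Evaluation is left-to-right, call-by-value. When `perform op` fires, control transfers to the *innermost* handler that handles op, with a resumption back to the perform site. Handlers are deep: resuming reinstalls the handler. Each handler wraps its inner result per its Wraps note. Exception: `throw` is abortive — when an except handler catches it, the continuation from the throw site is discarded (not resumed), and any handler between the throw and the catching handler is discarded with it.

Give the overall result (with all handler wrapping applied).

Answer: [[0, (0, 2)]]

Evaluation trace:
get @ H0 ⇒ 2
put(2) @ H0 ⇒ s:=2
emit(0) @ H2 ⇒ out+=0
H0 returns (0, 2)
H1 returns (0, 2)
H2 returns [0, (0, 2)]
H3 returns [[0, (0, 2)]]
= [[0, (0, 2)]]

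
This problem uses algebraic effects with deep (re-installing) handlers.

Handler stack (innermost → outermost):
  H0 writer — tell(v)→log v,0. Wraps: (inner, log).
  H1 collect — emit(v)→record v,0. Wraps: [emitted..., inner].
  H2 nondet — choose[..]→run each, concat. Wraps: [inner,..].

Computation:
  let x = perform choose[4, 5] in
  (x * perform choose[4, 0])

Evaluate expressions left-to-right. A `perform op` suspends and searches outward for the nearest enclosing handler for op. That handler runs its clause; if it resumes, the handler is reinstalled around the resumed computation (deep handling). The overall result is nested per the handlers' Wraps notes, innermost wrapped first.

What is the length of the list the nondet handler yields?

Answer: 4

Evaluation trace:
choose[4, 5] @ H2
  branch[0] choose=4:
    choose[4, 0] @ H2
      branch[0] choose=4:
        H0 returns (16, ())
        H1 returns [(16, ())]
        H2 returns [[(16, ())]]
      branch[1] choose=0:
        H0 returns (0, ())
        H1 returns [(0, ())]
        H2 returns [[(0, ())]]
  branch[1] choose=5:
    choose[4, 0] @ H2
      branch[0] choose=4:
        H0 returns (20, ())
        H1 returns [(20, ())]
        H2 returns [[(20, ())]]
      branch[1] choose=0:
        H0 returns (0, ())
        H1 returns [(0, ())]
        H2 returns [[(0, ())]]
= [[(16, ())], [(0, ())], [(20, ())], [(0, ())]]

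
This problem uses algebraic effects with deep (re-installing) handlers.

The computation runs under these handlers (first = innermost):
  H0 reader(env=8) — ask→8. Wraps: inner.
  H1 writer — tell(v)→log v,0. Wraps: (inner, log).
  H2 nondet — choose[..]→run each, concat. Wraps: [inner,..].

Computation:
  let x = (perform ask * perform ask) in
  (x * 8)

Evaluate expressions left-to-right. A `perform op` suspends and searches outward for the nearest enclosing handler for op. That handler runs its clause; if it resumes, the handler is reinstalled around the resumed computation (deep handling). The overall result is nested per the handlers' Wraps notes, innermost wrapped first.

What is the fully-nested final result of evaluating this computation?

Answer: [(512, ())]

Step-by-step:
ask @ H0 ⇒ 8
ask @ H0 ⇒ 8
H0 returns 512
H1 returns (512, ())
H2 returns [(512, ())]
= [(512, ())]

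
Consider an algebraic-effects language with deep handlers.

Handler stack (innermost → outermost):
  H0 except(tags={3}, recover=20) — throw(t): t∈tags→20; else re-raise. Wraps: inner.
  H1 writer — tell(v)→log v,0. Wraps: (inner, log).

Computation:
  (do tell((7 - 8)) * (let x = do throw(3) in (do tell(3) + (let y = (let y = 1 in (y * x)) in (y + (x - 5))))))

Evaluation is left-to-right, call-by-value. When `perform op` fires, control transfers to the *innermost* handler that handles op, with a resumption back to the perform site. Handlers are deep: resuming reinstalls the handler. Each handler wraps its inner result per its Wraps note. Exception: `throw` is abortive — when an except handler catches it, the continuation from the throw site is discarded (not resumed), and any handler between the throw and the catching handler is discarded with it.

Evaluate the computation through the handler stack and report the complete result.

Answer: (20, (-1))

Step-by-step:
tell(-1) @ H1 ⇒ log+=-1
throw(3) @ H0 caught ⇒ 20
H1 returns (20, (-1))
= (20, (-1))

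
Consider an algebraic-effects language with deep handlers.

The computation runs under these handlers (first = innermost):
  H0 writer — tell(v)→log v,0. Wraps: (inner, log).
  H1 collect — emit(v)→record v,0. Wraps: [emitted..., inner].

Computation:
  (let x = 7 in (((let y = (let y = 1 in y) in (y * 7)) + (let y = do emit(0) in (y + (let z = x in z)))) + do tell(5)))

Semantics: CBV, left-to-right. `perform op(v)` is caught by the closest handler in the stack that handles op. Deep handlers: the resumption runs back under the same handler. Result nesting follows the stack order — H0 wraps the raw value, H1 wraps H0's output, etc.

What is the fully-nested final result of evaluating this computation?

Working:
emit(0) @ H1 ⇒ out+=0
tell(5) @ H0 ⇒ log+=5
H0 returns (14, (5))
H1 returns [0, (14, (5))]
= [0, (14, (5))]

Answer: [0, (14, (5))]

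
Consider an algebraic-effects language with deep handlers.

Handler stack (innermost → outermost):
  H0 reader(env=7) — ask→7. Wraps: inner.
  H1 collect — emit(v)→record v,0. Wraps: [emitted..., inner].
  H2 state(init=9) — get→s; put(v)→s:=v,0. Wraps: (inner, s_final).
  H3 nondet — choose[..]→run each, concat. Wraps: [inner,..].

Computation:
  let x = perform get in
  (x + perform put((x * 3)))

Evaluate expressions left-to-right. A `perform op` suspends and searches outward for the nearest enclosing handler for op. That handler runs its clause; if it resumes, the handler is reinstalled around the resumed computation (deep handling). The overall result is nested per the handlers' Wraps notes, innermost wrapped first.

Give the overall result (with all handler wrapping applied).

Answer: [([9], 27)]

Evaluation trace:
get @ H2 ⇒ 9
put(27) @ H2 ⇒ s:=27
H0 returns 9
H1 returns [9]
H2 returns ([9], 27)
H3 returns [([9], 27)]
= [([9], 27)]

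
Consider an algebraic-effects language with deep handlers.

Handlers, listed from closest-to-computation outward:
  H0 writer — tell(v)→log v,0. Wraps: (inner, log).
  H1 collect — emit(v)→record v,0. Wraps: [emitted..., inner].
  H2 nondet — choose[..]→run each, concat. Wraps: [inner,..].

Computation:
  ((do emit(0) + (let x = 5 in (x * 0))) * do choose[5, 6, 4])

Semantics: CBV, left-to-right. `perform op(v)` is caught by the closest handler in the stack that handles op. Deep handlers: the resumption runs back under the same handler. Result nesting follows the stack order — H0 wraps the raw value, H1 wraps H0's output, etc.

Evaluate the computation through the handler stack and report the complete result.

Working:
emit(0) @ H1 ⇒ out+=0
choose[5, 6, 4] @ H2
  branch[0] choose=5:
    H0 returns (0, ())
    H1 returns [0, (0, ())]
    H2 returns [[0, (0, ())]]
  branch[1] choose=6:
    H0 returns (0, ())
    H1 returns [0, (0, ())]
    H2 returns [[0, (0, ())]]
  branch[2] choose=4:
    H0 returns (0, ())
    H1 returns [0, (0, ())]
    H2 returns [[0, (0, ())]]
= [[0, (0, ())], [0, (0, ())], [0, (0, ())]]

Answer: [[0, (0, ())], [0, (0, ())], [0, (0, ())]]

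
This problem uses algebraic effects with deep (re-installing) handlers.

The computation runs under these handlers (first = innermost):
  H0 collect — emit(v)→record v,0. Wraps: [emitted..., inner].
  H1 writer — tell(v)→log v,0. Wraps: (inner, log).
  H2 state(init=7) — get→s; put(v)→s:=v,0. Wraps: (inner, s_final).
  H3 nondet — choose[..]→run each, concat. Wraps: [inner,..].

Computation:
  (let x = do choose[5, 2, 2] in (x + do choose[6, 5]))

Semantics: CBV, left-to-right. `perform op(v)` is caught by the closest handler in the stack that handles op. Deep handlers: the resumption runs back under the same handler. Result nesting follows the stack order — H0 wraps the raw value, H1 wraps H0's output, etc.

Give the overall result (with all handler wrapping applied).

Working:
choose[5, 2, 2] @ H3
  branch[0] choose=5:
    choose[6, 5] @ H3
      branch[0] choose=6:
        H0 returns [11]
        H1 returns ([11], ())
        H2 returns (([11], ()), 7)
        H3 returns [(([11], ()), 7)]
      branch[1] choose=5:
        H0 returns [10]
        H1 returns ([10], ())
        H2 returns (([10], ()), 7)
        H3 returns [(([10], ()), 7)]
  branch[1] choose=2:
    choose[6, 5] @ H3
      branch[0] choose=6:
        H0 returns [8]
        H1 returns ([8], ())
        H2 returns (([8], ()), 7)
        H3 returns [(([8], ()), 7)]
      branch[1] choose=5:
        H0 returns [7]
        H1 returns ([7], ())
        H2 returns (([7], ()), 7)
        H3 returns [(([7], ()), 7)]
  branch[2] choose=2:
    choose[6, 5] @ H3
      branch[0] choose=6:
        H0 returns [8]
        H1 returns ([8], ())
        H2 returns (([8], ()), 7)
        H3 returns [(([8], ()), 7)]
      branch[1] choose=5:
        H0 returns [7]
        H1 returns ([7], ())
        H2 returns (([7], ()), 7)
        H3 returns [(([7], ()), 7)]
= [(([11], ()), 7), (([10], ()), 7), (([8], ()), 7), (([7], ()), 7), (([8], ()), 7), (([7], ()), 7)]

Answer: [(([11], ()), 7), (([10], ()), 7), (([8], ()), 7), (([7], ()), 7), (([8], ()), 7), (([7], ()), 7)]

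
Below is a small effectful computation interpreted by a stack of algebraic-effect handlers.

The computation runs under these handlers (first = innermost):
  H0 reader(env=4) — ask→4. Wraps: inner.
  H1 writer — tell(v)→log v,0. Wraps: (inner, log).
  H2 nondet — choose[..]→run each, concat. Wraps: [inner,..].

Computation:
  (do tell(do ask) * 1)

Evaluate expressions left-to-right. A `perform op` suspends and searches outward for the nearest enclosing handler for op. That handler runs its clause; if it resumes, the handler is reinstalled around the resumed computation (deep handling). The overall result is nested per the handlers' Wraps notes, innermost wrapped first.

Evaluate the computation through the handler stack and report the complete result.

Answer: [(0, (4))]

Step-by-step:
ask @ H0 ⇒ 4
tell(4) @ H1 ⇒ log+=4
H0 returns 0
H1 returns (0, (4))
H2 returns [(0, (4))]
= [(0, (4))]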